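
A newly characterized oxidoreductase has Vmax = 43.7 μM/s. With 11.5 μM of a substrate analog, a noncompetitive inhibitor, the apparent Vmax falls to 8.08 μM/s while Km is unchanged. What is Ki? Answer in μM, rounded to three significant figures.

2.61 μM

Noncompetitive: Vmax,app = Vmax/α with α = 1 + [I]/Ki.
α = Vmax/Vmax,app = 43.7/8.08 = 5.408.
Ki = [I]/(α − 1) = 11.5/4.408 = 2.61 μM.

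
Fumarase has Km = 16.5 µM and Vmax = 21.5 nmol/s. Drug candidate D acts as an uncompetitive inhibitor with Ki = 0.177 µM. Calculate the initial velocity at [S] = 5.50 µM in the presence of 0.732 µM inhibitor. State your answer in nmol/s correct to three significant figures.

2.64 nmol/s

With α = 1 + [I]/Ki = 1 + 0.732/0.177 = 5.136, the uncompetitive rate law is v = (Vmax/α)·[S] / (Km/α + [S]).
v = (21.5/5.136)×5.50 / (16.5/5.136 + 5.50) = 23.03/8.713 = 2.64 nmol/s.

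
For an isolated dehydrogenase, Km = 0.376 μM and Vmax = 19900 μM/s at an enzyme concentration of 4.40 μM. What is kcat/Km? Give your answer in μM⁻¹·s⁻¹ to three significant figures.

12000 μM⁻¹·s⁻¹

kcat = Vmax/[E]total = 19900/4.40 = 4520 s⁻¹.
kcat/Km = 4520/0.376 = 12000 μM⁻¹·s⁻¹.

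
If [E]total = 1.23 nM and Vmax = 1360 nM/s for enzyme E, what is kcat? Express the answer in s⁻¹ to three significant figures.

1110 s⁻¹

kcat = Vmax/[E]total = 1360 nM/s / 1.23 nM = 1110 s⁻¹.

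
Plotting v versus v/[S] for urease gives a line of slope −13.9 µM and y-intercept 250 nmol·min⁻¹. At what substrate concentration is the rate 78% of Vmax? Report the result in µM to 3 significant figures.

The Eadie–Hofstee slope gives Km = 13.9 µM (slope = −Km).
v/Vmax = [S]/(Km+[S]) = 0.78 ⇒ [S] = Km·0.78/(1−0.78) = 13.9 × 3.545 = 49.3 µM.

49.3 µM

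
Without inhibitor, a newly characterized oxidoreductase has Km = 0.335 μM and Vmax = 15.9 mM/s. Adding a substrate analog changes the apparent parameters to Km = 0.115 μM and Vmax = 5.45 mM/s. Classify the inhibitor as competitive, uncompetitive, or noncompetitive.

Both Km and Vmax decrease by the same factor (~2.92-fold) — characteristic of uncompetitive inhibition.

uncompetitive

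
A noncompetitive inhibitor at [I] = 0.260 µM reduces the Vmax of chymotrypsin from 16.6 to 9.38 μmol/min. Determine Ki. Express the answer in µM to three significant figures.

Noncompetitive: Vmax,app = Vmax/α with α = 1 + [I]/Ki.
α = Vmax/Vmax,app = 16.6/9.38 = 1.770.
Since α = 1 + [I]/Ki, [I]/Ki = 1.770 − 1 = 0.7697 and Ki = 0.260/0.7697 = 0.338 µM.

0.338 µM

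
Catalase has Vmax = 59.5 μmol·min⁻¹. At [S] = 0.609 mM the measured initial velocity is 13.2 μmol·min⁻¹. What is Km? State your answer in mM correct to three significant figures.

2.14 mM

From v = Vmax[S]/(Km+[S]), Km = [S](Vmax − v)/v.
Km = 0.609 × (59.5 − 13.2) / 13.2 = 28.20/13.2 = 2.14 mM.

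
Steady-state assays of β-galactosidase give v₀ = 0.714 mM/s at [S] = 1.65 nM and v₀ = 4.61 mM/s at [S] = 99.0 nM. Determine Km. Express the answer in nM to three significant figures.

10.1 nM

From v = Vmax[S]/(Km+[S]), each point gives Vmax = v(Km+[S])/[S].
Equating: 0.714(Km+1.65)/1.65 = 4.61(Km+99.0)/99.0.
0.4327·Km + 0.714 = 0.04657·Km + 4.61, so (0.4327 − 0.04657)·Km = 4.61 − 0.714.
Km = 3.896/0.3862 = 10.1 nM; then Vmax = 0.714(10.1+1.65)/1.65 = 5.08 mM/s.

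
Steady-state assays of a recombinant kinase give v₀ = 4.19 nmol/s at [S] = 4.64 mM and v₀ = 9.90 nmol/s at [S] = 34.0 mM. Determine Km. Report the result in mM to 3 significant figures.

9.33 mM

From v = Vmax[S]/(Km+[S]), each point gives Vmax = v(Km+[S])/[S].
Equating: 4.19(Km+4.64)/4.64 = 9.90(Km+34.0)/34.0.
0.9030·Km + 4.19 = 0.2912·Km + 9.90, so (0.9030 − 0.2912)·Km = 9.90 − 4.19.
Km = 5.710/0.6118 = 9.33 mM; then Vmax = 4.19(9.33+4.64)/4.64 = 12.6 nmol/s.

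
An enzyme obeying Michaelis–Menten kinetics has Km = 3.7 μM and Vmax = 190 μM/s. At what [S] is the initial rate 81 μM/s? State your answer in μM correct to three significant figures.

Rearranging v = Vmax[S]/(Km+[S]) gives [S] = Km·v/(Vmax − v).
[S] = 3.7 × 81 / (190 − 81) = 299.7/109.0 = 2.75 μM.

2.75 μM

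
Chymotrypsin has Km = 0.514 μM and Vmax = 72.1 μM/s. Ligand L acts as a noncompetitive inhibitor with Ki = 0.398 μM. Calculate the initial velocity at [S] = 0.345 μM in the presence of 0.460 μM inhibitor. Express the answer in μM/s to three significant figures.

13.4 μM/s

With α = 1 + [I]/Ki = 1 + 0.460/0.398 = 2.156, the noncompetitive rate law is v = (Vmax/α)·[S] / (Km + [S]).
v = (72.1/2.156)×0.345 / (0.514 + 0.345) = 11.54/0.8590 = 13.4 μM/s.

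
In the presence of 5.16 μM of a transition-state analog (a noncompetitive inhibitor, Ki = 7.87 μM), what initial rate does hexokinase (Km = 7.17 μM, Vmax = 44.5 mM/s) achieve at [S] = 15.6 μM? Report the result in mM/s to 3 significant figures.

With α = 1 + [I]/Ki = 1 + 5.16/7.87 = 1.656, the noncompetitive rate law is v = (Vmax/α)·[S] / (Km + [S]).
v = (44.5/1.656)×15.6 / (7.17 + 15.6) = 419.3/22.77 = 18.4 mM/s.

18.4 mM/s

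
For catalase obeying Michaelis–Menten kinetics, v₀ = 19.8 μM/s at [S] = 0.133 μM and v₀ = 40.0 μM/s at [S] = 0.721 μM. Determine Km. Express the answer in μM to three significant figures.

0.216 μM

In reciprocal form, 1/v = (Km/Vmax)·(1/[S]) + 1/Vmax. The two points give (1/[S], 1/v) = (7.519, 0.05051) and (1.387, 0.02500).
Slope = (0.05051 − 0.02500)/(7.519 − 1.387) = 0.004159; intercept = 0.05051 − 0.004159×7.519 = 0.01923.
Vmax = 1/intercept = 52.0 μM/s; Km = slope × Vmax = 0.004159 × 52.0 = 0.216 μM.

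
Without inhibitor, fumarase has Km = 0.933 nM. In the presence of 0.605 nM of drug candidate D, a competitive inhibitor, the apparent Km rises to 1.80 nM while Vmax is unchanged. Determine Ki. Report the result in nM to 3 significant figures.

0.651 nM

Competitive: Km,app = α·Km with α = 1 + [I]/Ki.
α = Km,app/Km = 1.80/0.933 = 1.929.
Since α = 1 + [I]/Ki, [I]/Ki = 1.929 − 1 = 0.9293 and Ki = 0.605/0.9293 = 0.651 nM.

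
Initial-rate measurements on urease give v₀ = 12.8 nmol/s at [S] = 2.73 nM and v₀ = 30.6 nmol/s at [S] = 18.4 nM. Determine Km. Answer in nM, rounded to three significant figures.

5.88 nM

From v = Vmax[S]/(Km+[S]), each point gives Vmax = v(Km+[S])/[S].
Equating: 12.8(Km+2.73)/2.73 = 30.6(Km+18.4)/18.4.
4.689·Km + 12.8 = 1.663·Km + 30.6, so (4.689 − 1.663)·Km = 30.6 − 12.8.
Km = 17.80/3.026 = 5.88 nM; then Vmax = 12.8(5.88+2.73)/2.73 = 40.4 nmol/s.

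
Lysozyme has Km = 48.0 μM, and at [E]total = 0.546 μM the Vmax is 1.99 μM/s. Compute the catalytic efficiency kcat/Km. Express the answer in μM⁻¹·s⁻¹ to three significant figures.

0.0759 μM⁻¹·s⁻¹

kcat = Vmax/[E]total = 1.99/0.546 = 3.64 s⁻¹.
kcat/Km = 3.64/48.0 = 0.0759 μM⁻¹·s⁻¹.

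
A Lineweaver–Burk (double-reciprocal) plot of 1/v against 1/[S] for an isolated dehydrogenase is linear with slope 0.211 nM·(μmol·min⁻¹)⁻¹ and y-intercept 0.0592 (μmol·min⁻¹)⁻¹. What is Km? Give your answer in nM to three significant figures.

3.56 nM

y-intercept = 1/Vmax ⇒ Vmax = 16.9 μmol·min⁻¹; slope = Km/Vmax ⇒ Km = slope × Vmax.
Km = 0.211 × 16.9 = 3.56 nM.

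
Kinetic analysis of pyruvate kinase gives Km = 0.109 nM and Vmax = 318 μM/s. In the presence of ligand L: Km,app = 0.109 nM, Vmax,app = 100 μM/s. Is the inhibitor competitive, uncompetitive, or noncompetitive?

Vmax decreases (318 → 100 μM/s) while Km is unchanged — pure noncompetitive inhibition.

noncompetitive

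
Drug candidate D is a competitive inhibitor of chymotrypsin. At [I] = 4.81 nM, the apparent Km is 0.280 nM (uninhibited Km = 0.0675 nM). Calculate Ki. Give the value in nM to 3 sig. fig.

1.53 nM

Competitive: Km,app = α·Km with α = 1 + [I]/Ki.
α = Km,app/Km = 0.280/0.0675 = 4.148.
Since α = 1 + [I]/Ki, [I]/Ki = 4.148 − 1 = 3.148 and Ki = 4.81/3.148 = 1.53 nM.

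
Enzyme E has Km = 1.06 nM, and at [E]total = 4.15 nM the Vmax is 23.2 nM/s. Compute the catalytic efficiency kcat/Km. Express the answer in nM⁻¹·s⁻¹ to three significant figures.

kcat = Vmax/[E]total = 23.2/4.15 = 5.59 s⁻¹.
kcat/Km = 5.59/1.06 = 5.27 nM⁻¹·s⁻¹.

5.27 nM⁻¹·s⁻¹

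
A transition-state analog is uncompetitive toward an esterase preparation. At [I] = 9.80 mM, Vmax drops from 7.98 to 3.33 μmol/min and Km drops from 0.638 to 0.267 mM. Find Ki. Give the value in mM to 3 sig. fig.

7.02 mM

Uncompetitive: Vmax,app = Vmax/α (and Km,app = Km/α) with α = 1 + [I]/Ki.
α = Vmax/Vmax,app = 7.98/3.33 = 2.396.
Ki = [I]/(α − 1) = 9.80/1.396 = 7.02 mM.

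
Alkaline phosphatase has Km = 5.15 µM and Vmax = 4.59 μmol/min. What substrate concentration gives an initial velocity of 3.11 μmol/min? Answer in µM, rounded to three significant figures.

Rearranging v = Vmax[S]/(Km+[S]) gives [S] = Km·v/(Vmax − v).
[S] = 5.15 × 3.11 / (4.59 − 3.11) = 16.02/1.480 = 10.8 µM.

10.8 µM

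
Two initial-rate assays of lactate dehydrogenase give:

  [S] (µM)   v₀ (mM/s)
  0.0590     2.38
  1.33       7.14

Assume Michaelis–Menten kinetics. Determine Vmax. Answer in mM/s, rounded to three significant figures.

7.87 mM/s

In reciprocal form, 1/v = (Km/Vmax)·(1/[S]) + 1/Vmax. The two points give (1/[S], 1/v) = (16.95, 0.4202) and (0.7519, 0.1401).
Slope = (0.4202 − 0.1401)/(16.95 − 0.7519) = 0.01729; intercept = 0.4202 − 0.01729×16.95 = 0.1271.
Vmax = 1/intercept = 7.87 mM/s; Km = slope × Vmax = 0.01729 × 7.87 = 0.136 µM.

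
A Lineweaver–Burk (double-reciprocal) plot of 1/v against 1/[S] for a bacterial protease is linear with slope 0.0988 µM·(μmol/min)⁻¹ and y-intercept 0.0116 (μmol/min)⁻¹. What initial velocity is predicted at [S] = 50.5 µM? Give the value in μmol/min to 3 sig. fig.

The y-intercept is 1/Vmax, so Vmax = 1/0.0116 = 86.2 μmol/min.
The slope is Km/Vmax, so Km = 0.0988 × 86.2 = 8.52 µM.
Then v = 86.2 × 50.5/(8.52 + 50.5) = 73.8 μmol/min.

73.8 μmol/min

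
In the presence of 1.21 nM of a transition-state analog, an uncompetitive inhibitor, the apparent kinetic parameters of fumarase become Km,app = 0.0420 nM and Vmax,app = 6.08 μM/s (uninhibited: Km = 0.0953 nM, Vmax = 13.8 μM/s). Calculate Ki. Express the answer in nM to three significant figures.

0.953 nM

Uncompetitive: Vmax,app = Vmax/α (and Km,app = Km/α) with α = 1 + [I]/Ki.
α = Vmax/Vmax,app = 13.8/6.08 = 2.270.
Since α = 1 + [I]/Ki, [I]/Ki = 2.270 − 1 = 1.270 and Ki = 1.21/1.270 = 0.953 nM.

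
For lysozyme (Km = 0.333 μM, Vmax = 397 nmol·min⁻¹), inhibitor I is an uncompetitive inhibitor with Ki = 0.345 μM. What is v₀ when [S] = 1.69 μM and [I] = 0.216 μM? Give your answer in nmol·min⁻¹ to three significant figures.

α = 1 + [I]/Ki = 1 + 0.216/0.345 = 1.626.
For an uncompetitive inhibitor, both parameters are divided by α, giving Vmax/α and Km/α: Km,app = 0.205 μM, Vmax,app = 244 nmol·min⁻¹.
v = Vmax,app·[S]/(Km,app + [S]) = 244 × 1.69/(0.205 + 1.69) = 218 nmol·min⁻¹.

218 nmol·min⁻¹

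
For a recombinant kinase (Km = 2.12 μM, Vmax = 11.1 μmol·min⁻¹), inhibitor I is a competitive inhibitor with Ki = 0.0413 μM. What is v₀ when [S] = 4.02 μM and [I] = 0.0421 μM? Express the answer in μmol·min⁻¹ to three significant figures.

α = 1 + [I]/Ki = 1 + 0.0421/0.0413 = 2.019.
For a competitive inhibitor, Vmax is unchanged and the apparent Km becomes α·Km: Km,app = 4.28 μM, Vmax,app = 11.1 μmol·min⁻¹.
v = Vmax,app·[S]/(Km,app + [S]) = 11.1 × 4.02/(4.28 + 4.02) = 5.38 μmol·min⁻¹.

5.38 μmol·min⁻¹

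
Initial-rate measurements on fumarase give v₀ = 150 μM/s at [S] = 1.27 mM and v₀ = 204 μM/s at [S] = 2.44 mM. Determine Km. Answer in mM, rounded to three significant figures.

1.57 mM

In reciprocal form, 1/v = (Km/Vmax)·(1/[S]) + 1/Vmax. The two points give (1/[S], 1/v) = (0.7874, 0.006667) and (0.4098, 0.004902).
Slope = (0.006667 − 0.004902)/(0.7874 − 0.4098) = 0.004674; intercept = 0.006667 − 0.004674×0.7874 = 0.002986.
Vmax = 1/intercept = 335 μM/s; Km = slope × Vmax = 0.004674 × 335 = 1.57 mM.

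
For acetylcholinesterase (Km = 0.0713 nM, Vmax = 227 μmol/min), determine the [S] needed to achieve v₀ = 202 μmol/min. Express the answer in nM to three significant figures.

0.576 nM

Rearranging v = Vmax[S]/(Km+[S]) gives [S] = Km·v/(Vmax − v).
[S] = 0.0713 × 202 / (227 − 202) = 14.40/25.00 = 0.576 nM.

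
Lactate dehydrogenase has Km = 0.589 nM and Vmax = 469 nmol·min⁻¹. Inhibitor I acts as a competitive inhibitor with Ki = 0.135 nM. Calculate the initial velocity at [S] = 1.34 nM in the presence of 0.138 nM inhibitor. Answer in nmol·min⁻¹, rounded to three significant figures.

α = 1 + [I]/Ki = 1 + 0.138/0.135 = 2.022.
For a competitive inhibitor, Vmax is unchanged and the apparent Km becomes α·Km: Km,app = 1.19 nM, Vmax,app = 469 nmol·min⁻¹.
v = Vmax,app·[S]/(Km,app + [S]) = 469 × 1.34/(1.19 + 1.34) = 248 nmol·min⁻¹.

248 nmol·min⁻¹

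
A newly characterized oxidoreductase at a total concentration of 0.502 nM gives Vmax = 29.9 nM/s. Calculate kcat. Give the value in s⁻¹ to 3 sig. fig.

59.6 s⁻¹

kcat = Vmax/[E]total = 29.9 nM/s / 0.502 nM = 59.6 s⁻¹.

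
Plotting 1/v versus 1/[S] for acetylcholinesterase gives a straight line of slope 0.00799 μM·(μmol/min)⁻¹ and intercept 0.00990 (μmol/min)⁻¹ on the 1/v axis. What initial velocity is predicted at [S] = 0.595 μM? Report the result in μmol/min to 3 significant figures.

The y-intercept is 1/Vmax, so Vmax = 1/0.00990 = 101 μmol/min.
The slope is Km/Vmax, so Km = 0.00799 × 101 = 0.807 μM.
Then v = 101 × 0.595/(0.807 + 0.595) = 42.9 μmol/min.

42.9 μmol/min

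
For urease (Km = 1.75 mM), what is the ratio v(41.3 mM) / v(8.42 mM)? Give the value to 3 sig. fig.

1.16

The fractional saturations are [S]/(Km+[S]) = 8.42/10.17 = 0.8279 and 41.3/43.05 = 0.9593.
v₂/v₁ is just their ratio: 0.9593/0.8279 = 1.16.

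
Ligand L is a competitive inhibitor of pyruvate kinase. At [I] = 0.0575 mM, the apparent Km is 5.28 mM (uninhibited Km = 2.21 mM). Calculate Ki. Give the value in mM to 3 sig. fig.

Competitive: Km,app = α·Km with α = 1 + [I]/Ki.
α = Km,app/Km = 5.28/2.21 = 2.389.
Ki = [I]/(α − 1) = 0.0575/1.389 = 0.0414 mM.

0.0414 mM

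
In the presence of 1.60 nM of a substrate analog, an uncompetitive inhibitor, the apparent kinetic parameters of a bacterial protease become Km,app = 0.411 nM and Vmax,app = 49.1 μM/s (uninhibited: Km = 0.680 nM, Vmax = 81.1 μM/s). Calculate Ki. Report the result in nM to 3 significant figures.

2.46 nM

Uncompetitive: Vmax,app = Vmax/α (and Km,app = Km/α) with α = 1 + [I]/Ki.
α = Vmax/Vmax,app = 81.1/49.1 = 1.652.
Since α = 1 + [I]/Ki, [I]/Ki = 1.652 − 1 = 0.6517 and Ki = 1.60/0.6517 = 2.46 nM.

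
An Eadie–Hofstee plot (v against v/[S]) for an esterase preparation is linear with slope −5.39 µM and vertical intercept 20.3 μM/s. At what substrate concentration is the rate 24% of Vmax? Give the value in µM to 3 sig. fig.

1.70 µM

The Eadie–Hofstee slope gives Km = 5.39 µM (slope = −Km).
v/Vmax = [S]/(Km+[S]) = 0.24 ⇒ [S] = Km·0.24/(1−0.24) = 5.39 × 0.3158 = 1.70 µM.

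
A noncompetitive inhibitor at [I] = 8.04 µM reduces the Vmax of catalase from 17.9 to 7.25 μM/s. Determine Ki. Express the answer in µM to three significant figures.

Noncompetitive: Vmax,app = Vmax/α with α = 1 + [I]/Ki.
α = Vmax/Vmax,app = 17.9/7.25 = 2.469.
Ki = [I]/(α − 1) = 8.04/1.469 = 5.47 µM.

5.47 µM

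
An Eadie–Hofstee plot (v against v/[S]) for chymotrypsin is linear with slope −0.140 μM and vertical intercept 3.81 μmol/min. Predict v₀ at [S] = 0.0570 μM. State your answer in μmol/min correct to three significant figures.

In the Eadie–Hofstee form v = Vmax − Km·(v/[S]), the slope is −Km and the intercept is Vmax, so Km = 0.140 μM and Vmax = 3.81 μmol/min.
v = 3.81 × 0.0570/(0.140 + 0.0570) = 1.10 μmol/min.

1.10 μmol/min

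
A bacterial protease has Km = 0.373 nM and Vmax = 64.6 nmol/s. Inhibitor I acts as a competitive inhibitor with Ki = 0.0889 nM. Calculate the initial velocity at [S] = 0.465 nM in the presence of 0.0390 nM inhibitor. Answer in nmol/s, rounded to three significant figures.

30.0 nmol/s

With α = 1 + [I]/Ki = 1 + 0.0390/0.0889 = 1.439, the competitive rate law is v = Vmax[S] / (αKm + [S]).
v = 64.6×0.465 / (1.439×0.373 + 0.465) = 30.04/1.002 = 30.0 nmol/s.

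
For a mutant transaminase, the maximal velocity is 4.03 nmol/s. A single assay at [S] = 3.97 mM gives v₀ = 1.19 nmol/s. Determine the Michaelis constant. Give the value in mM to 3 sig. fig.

v/Vmax = 1.19/4.03 = 0.2953 = [S]/(Km+[S]).
So Km + [S] = [S]/0.2953 = 13.44 mM, giving Km = 13.44 − 3.97 = 9.47 mM.

9.47 mM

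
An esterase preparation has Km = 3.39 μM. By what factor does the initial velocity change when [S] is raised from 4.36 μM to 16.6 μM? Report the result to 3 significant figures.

1.48

The fractional saturations are [S]/(Km+[S]) = 4.36/7.750 = 0.5626 and 16.6/19.99 = 0.8304.
v₂/v₁ is just their ratio: 0.8304/0.5626 = 1.48.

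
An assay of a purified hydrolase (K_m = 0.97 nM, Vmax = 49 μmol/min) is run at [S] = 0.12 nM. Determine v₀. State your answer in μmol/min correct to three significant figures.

5.39 μmol/min

[S]/(Km+[S]) = 0.12/1.090 = 0.1101, the fractional saturation.
v = 0.1101 × Vmax = 0.1101 × 49 = 5.39 μmol/min.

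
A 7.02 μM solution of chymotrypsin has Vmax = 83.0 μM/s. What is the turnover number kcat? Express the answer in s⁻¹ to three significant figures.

11.8 s⁻¹

kcat = Vmax/[E]total = 83.0 μM/s / 7.02 μM = 11.8 s⁻¹.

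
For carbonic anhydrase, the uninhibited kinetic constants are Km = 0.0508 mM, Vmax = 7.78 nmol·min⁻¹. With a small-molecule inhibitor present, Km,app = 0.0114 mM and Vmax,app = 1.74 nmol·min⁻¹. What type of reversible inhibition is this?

uncompetitive

Both Km and Vmax decrease by the same factor (~4.47-fold) — characteristic of uncompetitive inhibition.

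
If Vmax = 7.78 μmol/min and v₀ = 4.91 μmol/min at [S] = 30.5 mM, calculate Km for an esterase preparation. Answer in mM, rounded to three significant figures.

17.8 mM

v/Vmax = 4.91/7.78 = 0.6311 = [S]/(Km+[S]).
So Km + [S] = [S]/0.6311 = 48.33 mM, giving Km = 48.33 − 30.5 = 17.8 mM.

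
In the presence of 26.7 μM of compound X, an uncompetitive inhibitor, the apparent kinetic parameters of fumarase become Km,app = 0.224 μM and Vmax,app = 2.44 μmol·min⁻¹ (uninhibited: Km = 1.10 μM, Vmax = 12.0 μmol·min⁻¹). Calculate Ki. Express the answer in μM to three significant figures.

Uncompetitive: Vmax,app = Vmax/α (and Km,app = Km/α) with α = 1 + [I]/Ki.
α = Vmax/Vmax,app = 12.0/2.44 = 4.918.
Since α = 1 + [I]/Ki, [I]/Ki = 4.918 − 1 = 3.918 and Ki = 26.7/3.918 = 6.81 μM.

6.81 μM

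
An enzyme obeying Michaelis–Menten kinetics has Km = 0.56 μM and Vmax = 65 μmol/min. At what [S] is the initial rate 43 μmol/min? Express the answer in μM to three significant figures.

Rearranging v = Vmax[S]/(Km+[S]) gives [S] = Km·v/(Vmax − v).
[S] = 0.56 × 43 / (65 − 43) = 24.08/22.00 = 1.09 μM.

1.09 μM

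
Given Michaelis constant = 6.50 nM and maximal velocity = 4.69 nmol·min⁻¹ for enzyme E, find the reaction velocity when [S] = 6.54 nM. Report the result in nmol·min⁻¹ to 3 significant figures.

2.35 nmol·min⁻¹

[S]/(Km+[S]) = 6.54/13.04 = 0.5015, the fractional saturation.
v = 0.5015 × Vmax = 0.5015 × 4.69 = 2.35 nmol·min⁻¹.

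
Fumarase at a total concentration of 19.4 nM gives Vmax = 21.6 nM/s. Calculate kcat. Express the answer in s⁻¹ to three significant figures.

1.11 s⁻¹

kcat = Vmax/[E]total = 21.6 nM/s / 19.4 nM = 1.11 s⁻¹.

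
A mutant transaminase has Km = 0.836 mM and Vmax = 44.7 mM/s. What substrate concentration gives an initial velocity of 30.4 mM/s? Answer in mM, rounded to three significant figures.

Rearranging v = Vmax[S]/(Km+[S]) gives [S] = Km·v/(Vmax − v).
[S] = 0.836 × 30.4 / (44.7 − 30.4) = 25.41/14.30 = 1.78 mM.

1.78 mM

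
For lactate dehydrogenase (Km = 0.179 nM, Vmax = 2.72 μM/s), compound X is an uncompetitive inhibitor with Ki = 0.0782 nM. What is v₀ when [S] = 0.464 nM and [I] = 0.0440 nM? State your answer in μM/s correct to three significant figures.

1.40 μM/s

With α = 1 + [I]/Ki = 1 + 0.0440/0.0782 = 1.563, the uncompetitive rate law is v = (Vmax/α)·[S] / (Km/α + [S]).
v = (2.72/1.563)×0.464 / (0.179/1.563 + 0.464) = 0.8076/0.5785 = 1.40 μM/s.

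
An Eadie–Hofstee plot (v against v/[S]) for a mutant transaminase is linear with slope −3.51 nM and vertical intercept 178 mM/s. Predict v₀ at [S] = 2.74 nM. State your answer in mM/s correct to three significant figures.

78.0 mM/s

In the Eadie–Hofstee form v = Vmax − Km·(v/[S]), the slope is −Km and the intercept is Vmax, so Km = 3.51 nM and Vmax = 178 mM/s.
v = 178 × 2.74/(3.51 + 2.74) = 78.0 mM/s.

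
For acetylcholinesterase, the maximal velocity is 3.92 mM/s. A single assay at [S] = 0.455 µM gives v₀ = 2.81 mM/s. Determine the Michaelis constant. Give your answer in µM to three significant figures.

v/Vmax = 2.81/3.92 = 0.7168 = [S]/(Km+[S]).
So Km + [S] = [S]/0.7168 = 0.6347 µM, giving Km = 0.6347 − 0.455 = 0.180 µM.

0.180 µM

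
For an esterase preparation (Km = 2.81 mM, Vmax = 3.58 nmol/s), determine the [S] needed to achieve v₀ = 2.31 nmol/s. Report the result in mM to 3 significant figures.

Rearranging v = Vmax[S]/(Km+[S]) gives [S] = Km·v/(Vmax − v).
[S] = 2.81 × 2.31 / (3.58 − 2.31) = 6.491/1.270 = 5.11 mM.

5.11 mM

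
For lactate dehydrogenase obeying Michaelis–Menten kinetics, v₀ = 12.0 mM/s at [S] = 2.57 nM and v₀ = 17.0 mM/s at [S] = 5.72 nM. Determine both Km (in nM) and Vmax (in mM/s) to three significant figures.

Km = 2.95 nM; Vmax = 25.8 mM/s

From v = Vmax[S]/(Km+[S]), each point gives Vmax = v(Km+[S])/[S].
Equating: 12.0(Km+2.57)/2.57 = 17.0(Km+5.72)/5.72.
4.669·Km + 12.0 = 2.972·Km + 17.0, so (4.669 − 2.972)·Km = 17.0 − 12.0.
Km = 5.000/1.697 = 2.95 nM; then Vmax = 12.0(2.95+2.57)/2.57 = 25.8 mM/s.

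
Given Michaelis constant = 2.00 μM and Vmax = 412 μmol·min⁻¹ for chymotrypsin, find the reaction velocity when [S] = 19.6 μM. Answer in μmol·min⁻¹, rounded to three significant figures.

v = Vmax·[S]/(Km + [S]) = 412 × 19.6 / (2.00 + 19.6)
  = 8075 / 21.60 = 374 μmol·min⁻¹.

374 μmol·min⁻¹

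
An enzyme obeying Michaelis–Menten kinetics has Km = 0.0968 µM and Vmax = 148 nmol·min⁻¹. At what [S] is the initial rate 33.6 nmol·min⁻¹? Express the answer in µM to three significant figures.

0.0284 µM

Rearranging v = Vmax[S]/(Km+[S]) gives [S] = Km·v/(Vmax − v).
[S] = 0.0968 × 33.6 / (148 − 33.6) = 3.252/114.4 = 0.0284 µM.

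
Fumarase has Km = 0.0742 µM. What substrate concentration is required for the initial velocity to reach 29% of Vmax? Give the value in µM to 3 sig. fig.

0.0303 µM

v/Vmax = [S]/(Km+[S]) = 0.29, so [S] = Km·0.29/(1 − 0.29) = 0.0742 × 0.4085.
[S] = 0.0303 µM.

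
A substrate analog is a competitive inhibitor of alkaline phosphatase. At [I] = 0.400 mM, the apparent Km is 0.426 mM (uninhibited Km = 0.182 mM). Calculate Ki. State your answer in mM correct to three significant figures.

0.298 mM

Competitive: Km,app = α·Km with α = 1 + [I]/Ki.
α = Km,app/Km = 0.426/0.182 = 2.341.
Ki = [I]/(α − 1) = 0.400/1.341 = 0.298 mM.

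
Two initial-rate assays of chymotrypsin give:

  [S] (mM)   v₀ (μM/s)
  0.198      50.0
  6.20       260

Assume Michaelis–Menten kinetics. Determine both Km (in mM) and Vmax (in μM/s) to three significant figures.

Km = 0.997 mM; Vmax = 302 μM/s

From v = Vmax[S]/(Km+[S]), each point gives Vmax = v(Km+[S])/[S].
Equating: 50.0(Km+0.198)/0.198 = 260(Km+6.20)/6.20.
252.5·Km + 50.0 = 41.94·Km + 260, so (252.5 − 41.94)·Km = 260 − 50.0.
Km = 210.0/210.6 = 0.997 mM; then Vmax = 50.0(0.997+0.198)/0.198 = 302 μM/s.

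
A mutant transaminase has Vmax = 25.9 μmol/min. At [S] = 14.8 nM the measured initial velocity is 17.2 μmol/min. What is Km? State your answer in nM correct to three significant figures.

v/Vmax = 17.2/25.9 = 0.6641 = [S]/(Km+[S]).
So Km + [S] = [S]/0.6641 = 22.29 nM, giving Km = 22.29 − 14.8 = 7.49 nM.

7.49 nM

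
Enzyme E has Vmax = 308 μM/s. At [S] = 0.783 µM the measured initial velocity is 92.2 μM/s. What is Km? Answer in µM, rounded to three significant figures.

1.83 µM

v/Vmax = 92.2/308 = 0.2994 = [S]/(Km+[S]).
So Km + [S] = [S]/0.2994 = 2.616 µM, giving Km = 2.616 − 0.783 = 1.83 µM.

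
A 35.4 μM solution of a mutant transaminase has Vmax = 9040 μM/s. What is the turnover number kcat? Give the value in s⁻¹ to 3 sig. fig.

255 s⁻¹

kcat = Vmax/[E]total = 9040 μM/s / 35.4 μM = 255 s⁻¹.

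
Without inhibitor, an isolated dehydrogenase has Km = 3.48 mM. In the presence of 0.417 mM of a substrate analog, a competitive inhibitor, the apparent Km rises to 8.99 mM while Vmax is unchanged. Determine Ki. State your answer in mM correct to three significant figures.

0.263 mM

Competitive: Km,app = α·Km with α = 1 + [I]/Ki.
α = Km,app/Km = 8.99/3.48 = 2.583.
Ki = [I]/(α − 1) = 0.417/1.583 = 0.263 mM.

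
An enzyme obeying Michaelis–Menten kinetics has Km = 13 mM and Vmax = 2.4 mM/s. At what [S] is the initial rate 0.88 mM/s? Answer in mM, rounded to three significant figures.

The required fractional saturation is v/Vmax = 0.88/2.4 = 0.3667.
Then [S]/(Km+[S]) = 0.3667 ⇒ [S] = 13 × 0.3667/(1 − 0.3667) = 7.53 mM.

7.53 mM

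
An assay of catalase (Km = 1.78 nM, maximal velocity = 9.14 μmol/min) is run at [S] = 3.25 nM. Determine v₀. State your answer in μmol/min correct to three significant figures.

5.91 μmol/min

v = Vmax·[S]/(Km + [S]) = 9.14 × 3.25 / (1.78 + 3.25)
  = 29.70 / 5.030 = 5.91 μmol/min.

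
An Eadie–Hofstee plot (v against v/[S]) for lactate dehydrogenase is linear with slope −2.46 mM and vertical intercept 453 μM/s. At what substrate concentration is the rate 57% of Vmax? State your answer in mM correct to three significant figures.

The Eadie–Hofstee slope gives Km = 2.46 mM (slope = −Km).
v/Vmax = [S]/(Km+[S]) = 0.57 ⇒ [S] = Km·0.57/(1−0.57) = 2.46 × 1.326 = 3.26 mM.

3.26 mM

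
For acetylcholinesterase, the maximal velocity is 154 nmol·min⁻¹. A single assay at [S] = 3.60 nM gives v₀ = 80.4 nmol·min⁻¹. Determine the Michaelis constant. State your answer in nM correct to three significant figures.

v/Vmax = 80.4/154 = 0.5221 = [S]/(Km+[S]).
So Km + [S] = [S]/0.5221 = 6.896 nM, giving Km = 6.896 − 3.60 = 3.30 nM.

3.30 nM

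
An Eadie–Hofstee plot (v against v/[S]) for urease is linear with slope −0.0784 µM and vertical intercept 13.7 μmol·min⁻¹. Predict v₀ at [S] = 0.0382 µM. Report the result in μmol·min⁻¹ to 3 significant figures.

4.49 μmol·min⁻¹

In the Eadie–Hofstee form v = Vmax − Km·(v/[S]), the slope is −Km and the intercept is Vmax, so Km = 0.0784 µM and Vmax = 13.7 μmol·min⁻¹.
v = 13.7 × 0.0382/(0.0784 + 0.0382) = 4.49 μmol·min⁻¹.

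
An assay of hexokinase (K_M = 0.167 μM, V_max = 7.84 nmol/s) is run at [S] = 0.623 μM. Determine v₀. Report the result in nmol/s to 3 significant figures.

[S]/(Km+[S]) = 0.623/0.7900 = 0.7886, the fractional saturation.
v = 0.7886 × Vmax = 0.7886 × 7.84 = 6.18 nmol/s.

6.18 nmol/s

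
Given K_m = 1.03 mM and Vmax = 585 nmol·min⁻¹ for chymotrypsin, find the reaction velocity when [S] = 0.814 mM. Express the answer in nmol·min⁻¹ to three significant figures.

[S]/(Km+[S]) = 0.814/1.844 = 0.4414, the fractional saturation.
v = 0.4414 × Vmax = 0.4414 × 585 = 258 nmol·min⁻¹.

258 nmol·min⁻¹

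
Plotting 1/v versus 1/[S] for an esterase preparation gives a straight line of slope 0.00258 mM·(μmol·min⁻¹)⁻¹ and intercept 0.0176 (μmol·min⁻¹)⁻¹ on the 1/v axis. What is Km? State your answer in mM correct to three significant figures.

y-intercept = 1/Vmax ⇒ Vmax = 56.8 μmol·min⁻¹; slope = Km/Vmax ⇒ Km = slope × Vmax.
Km = 0.00258 × 56.8 = 0.147 mM.

0.147 mM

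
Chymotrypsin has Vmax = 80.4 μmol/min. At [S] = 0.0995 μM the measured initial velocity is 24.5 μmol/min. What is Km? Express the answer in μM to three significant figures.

v/Vmax = 24.5/80.4 = 0.3047 = [S]/(Km+[S]).
So Km + [S] = [S]/0.3047 = 0.3265 μM, giving Km = 0.3265 − 0.0995 = 0.227 μM.

0.227 μM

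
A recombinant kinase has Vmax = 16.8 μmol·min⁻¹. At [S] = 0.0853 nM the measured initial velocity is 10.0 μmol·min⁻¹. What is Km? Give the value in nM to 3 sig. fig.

From v = Vmax[S]/(Km+[S]), Km = [S](Vmax − v)/v.
Km = 0.0853 × (16.8 − 10.0) / 10.0 = 0.5800/10.0 = 0.0580 nM.

0.0580 nM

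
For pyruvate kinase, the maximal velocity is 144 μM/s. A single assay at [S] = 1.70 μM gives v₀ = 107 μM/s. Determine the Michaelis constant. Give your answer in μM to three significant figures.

0.588 μM

From v = Vmax[S]/(Km+[S]), Km = [S](Vmax − v)/v.
Km = 1.70 × (144 − 107) / 107 = 62.90/107 = 0.588 μM.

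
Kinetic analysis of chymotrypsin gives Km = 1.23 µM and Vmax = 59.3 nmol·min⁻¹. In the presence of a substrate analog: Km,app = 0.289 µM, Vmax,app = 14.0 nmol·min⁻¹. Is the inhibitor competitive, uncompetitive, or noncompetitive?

uncompetitive

Both Km and Vmax decrease by the same factor (~4.25-fold) — characteristic of uncompetitive inhibition.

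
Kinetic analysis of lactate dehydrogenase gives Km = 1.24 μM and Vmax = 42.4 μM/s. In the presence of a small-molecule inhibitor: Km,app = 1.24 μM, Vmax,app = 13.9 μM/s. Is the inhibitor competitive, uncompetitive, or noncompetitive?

noncompetitive

Vmax decreases (42.4 → 13.9 μM/s) while Km is unchanged — pure noncompetitive inhibition.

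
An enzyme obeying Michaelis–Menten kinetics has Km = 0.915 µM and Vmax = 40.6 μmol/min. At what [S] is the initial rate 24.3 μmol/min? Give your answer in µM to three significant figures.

Rearranging v = Vmax[S]/(Km+[S]) gives [S] = Km·v/(Vmax − v).
[S] = 0.915 × 24.3 / (40.6 − 24.3) = 22.23/16.30 = 1.36 µM.

1.36 µM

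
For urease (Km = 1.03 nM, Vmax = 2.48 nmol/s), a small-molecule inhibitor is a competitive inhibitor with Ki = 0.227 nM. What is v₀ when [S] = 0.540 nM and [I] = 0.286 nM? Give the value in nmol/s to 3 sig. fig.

0.467 nmol/s

With α = 1 + [I]/Ki = 1 + 0.286/0.227 = 2.260, the competitive rate law is v = Vmax[S] / (αKm + [S]).
v = 2.48×0.540 / (2.260×1.03 + 0.540) = 1.339/2.868 = 0.467 nmol/s.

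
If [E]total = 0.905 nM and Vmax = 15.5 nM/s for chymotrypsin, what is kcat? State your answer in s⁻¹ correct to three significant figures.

17.1 s⁻¹

kcat = Vmax/[E]total = 15.5 nM/s / 0.905 nM = 17.1 s⁻¹.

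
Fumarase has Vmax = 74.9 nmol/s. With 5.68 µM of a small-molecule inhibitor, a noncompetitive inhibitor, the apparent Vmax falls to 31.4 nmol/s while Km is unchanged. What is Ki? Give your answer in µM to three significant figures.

Noncompetitive: Vmax,app = Vmax/α with α = 1 + [I]/Ki.
α = Vmax/Vmax,app = 74.9/31.4 = 2.385.
Since α = 1 + [I]/Ki, [I]/Ki = 2.385 − 1 = 1.385 and Ki = 5.68/1.385 = 4.10 µM.

4.10 µM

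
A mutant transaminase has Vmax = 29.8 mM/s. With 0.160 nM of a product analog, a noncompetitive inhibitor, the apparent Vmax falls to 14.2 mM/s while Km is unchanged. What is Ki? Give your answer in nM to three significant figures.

Noncompetitive: Vmax,app = Vmax/α with α = 1 + [I]/Ki.
α = Vmax/Vmax,app = 29.8/14.2 = 2.099.
Since α = 1 + [I]/Ki, [I]/Ki = 2.099 − 1 = 1.099 and Ki = 0.160/1.099 = 0.146 nM.

0.146 nM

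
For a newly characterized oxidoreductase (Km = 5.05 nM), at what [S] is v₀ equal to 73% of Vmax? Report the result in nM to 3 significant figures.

13.7 nM

v/Vmax = [S]/(Km+[S]) = 0.73, so [S] = Km·0.73/(1 − 0.73) = 5.05 × 2.704.
[S] = 13.7 nM.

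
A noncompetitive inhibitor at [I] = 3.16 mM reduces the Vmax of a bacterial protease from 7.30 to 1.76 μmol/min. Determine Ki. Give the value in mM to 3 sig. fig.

Noncompetitive: Vmax,app = Vmax/α with α = 1 + [I]/Ki.
α = Vmax/Vmax,app = 7.30/1.76 = 4.148.
Since α = 1 + [I]/Ki, [I]/Ki = 4.148 − 1 = 3.148 and Ki = 3.16/3.148 = 1.00 mM.

1.00 mM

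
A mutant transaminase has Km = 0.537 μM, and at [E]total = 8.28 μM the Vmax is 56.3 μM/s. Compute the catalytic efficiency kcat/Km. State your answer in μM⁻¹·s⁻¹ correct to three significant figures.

kcat = Vmax/[E]total = 56.3/8.28 = 6.80 s⁻¹.
kcat/Km = 6.80/0.537 = 12.7 μM⁻¹·s⁻¹.

12.7 μM⁻¹·s⁻¹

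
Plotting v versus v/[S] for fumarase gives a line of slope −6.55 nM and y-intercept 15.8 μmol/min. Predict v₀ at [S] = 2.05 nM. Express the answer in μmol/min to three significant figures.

In the Eadie–Hofstee form v = Vmax − Km·(v/[S]), the slope is −Km and the intercept is Vmax, so Km = 6.55 nM and Vmax = 15.8 μmol/min.
v = 15.8 × 2.05/(6.55 + 2.05) = 3.77 μmol/min.

3.77 μmol/min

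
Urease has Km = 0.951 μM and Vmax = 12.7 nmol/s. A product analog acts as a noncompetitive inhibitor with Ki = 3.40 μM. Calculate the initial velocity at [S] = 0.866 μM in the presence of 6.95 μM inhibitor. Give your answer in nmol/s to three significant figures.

1.99 nmol/s

With α = 1 + [I]/Ki = 1 + 6.95/3.40 = 3.044, the noncompetitive rate law is v = (Vmax/α)·[S] / (Km + [S]).
v = (12.7/3.044)×0.866 / (0.951 + 0.866) = 3.613/1.817 = 1.99 nmol/s.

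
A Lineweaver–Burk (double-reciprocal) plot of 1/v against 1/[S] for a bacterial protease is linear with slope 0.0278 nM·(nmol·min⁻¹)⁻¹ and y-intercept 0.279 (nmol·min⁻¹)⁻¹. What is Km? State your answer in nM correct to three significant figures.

0.0996 nM

y-intercept = 1/Vmax ⇒ Vmax = 3.58 nmol·min⁻¹; slope = Km/Vmax ⇒ Km = slope × Vmax.
Km = 0.0278 × 3.58 = 0.0996 nM.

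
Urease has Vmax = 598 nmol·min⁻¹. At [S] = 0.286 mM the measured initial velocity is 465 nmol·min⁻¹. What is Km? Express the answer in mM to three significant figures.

0.0818 mM

From v = Vmax[S]/(Km+[S]), Km = [S](Vmax − v)/v.
Km = 0.286 × (598 − 465) / 465 = 38.04/465 = 0.0818 mM.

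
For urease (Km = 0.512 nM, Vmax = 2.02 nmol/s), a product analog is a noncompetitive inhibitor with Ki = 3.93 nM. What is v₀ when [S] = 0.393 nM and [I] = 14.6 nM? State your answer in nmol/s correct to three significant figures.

0.186 nmol/s

α = 1 + [I]/Ki = 1 + 14.6/3.93 = 4.715.
For a noncompetitive inhibitor, Vmax is reduced to Vmax/α while Km is unchanged: Km,app = 0.512 nM, Vmax,app = 0.428 nmol/s.
v = Vmax,app·[S]/(Km,app + [S]) = 0.428 × 0.393/(0.512 + 0.393) = 0.186 nmol/s.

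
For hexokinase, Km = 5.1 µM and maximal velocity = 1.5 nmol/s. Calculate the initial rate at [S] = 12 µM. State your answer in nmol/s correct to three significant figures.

[S]/(Km+[S]) = 12/17.10 = 0.7018, the fractional saturation.
v = 0.7018 × Vmax = 0.7018 × 1.5 = 1.05 nmol/s.

1.05 nmol/s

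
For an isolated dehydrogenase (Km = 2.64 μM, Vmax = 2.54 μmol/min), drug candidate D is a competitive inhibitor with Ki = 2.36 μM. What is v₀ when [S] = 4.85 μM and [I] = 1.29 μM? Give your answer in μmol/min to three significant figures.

α = 1 + [I]/Ki = 1 + 1.29/2.36 = 1.547.
For a competitive inhibitor, Vmax is unchanged and the apparent Km becomes α·Km: Km,app = 4.08 μM, Vmax,app = 2.54 μmol/min.
v = Vmax,app·[S]/(Km,app + [S]) = 2.54 × 4.85/(4.08 + 4.85) = 1.38 μmol/min.

1.38 μmol/min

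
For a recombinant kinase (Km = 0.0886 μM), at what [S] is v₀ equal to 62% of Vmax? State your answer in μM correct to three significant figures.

0.145 μM

v/Vmax = [S]/(Km+[S]) = 0.62, so [S] = Km·0.62/(1 − 0.62) = 0.0886 × 1.632.
[S] = 0.145 μM.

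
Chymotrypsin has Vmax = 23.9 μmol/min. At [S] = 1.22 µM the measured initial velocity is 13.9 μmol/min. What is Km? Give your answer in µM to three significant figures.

0.878 µM

From v = Vmax[S]/(Km+[S]), Km = [S](Vmax − v)/v.
Km = 1.22 × (23.9 − 13.9) / 13.9 = 12.20/13.9 = 0.878 µM.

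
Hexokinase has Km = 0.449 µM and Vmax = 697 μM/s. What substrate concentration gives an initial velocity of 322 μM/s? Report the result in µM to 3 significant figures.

Rearranging v = Vmax[S]/(Km+[S]) gives [S] = Km·v/(Vmax − v).
[S] = 0.449 × 322 / (697 − 322) = 144.6/375.0 = 0.386 µM.

0.386 µM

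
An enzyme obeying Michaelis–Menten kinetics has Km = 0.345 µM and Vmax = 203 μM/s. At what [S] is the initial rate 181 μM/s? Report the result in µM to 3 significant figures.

2.84 µM

Rearranging v = Vmax[S]/(Km+[S]) gives [S] = Km·v/(Vmax − v).
[S] = 0.345 × 181 / (203 − 181) = 62.44/22.00 = 2.84 µM.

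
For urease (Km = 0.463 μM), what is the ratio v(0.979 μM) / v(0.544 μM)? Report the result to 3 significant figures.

1.26

Since Vmax cancels, v₂/v₁ = [S]₂(Km+[S]₁) / [S]₁(Km+[S]₂).
= 0.979×(0.463+0.544) / (0.544×(0.463+0.979)) = 0.9859/0.7844 = 1.26.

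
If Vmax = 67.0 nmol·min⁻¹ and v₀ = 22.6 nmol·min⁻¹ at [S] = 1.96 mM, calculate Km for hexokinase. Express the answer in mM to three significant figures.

3.85 mM

From v = Vmax[S]/(Km+[S]), Km = [S](Vmax − v)/v.
Km = 1.96 × (67.0 − 22.6) / 22.6 = 87.02/22.6 = 3.85 mM.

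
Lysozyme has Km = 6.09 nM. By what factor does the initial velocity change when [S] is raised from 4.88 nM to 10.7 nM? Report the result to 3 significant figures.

The fractional saturations are [S]/(Km+[S]) = 4.88/10.97 = 0.4448 and 10.7/16.79 = 0.6373.
v₂/v₁ is just their ratio: 0.6373/0.4448 = 1.43.

1.43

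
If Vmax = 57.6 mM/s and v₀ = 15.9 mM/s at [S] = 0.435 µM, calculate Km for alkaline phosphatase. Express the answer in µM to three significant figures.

From v = Vmax[S]/(Km+[S]), Km = [S](Vmax − v)/v.
Km = 0.435 × (57.6 − 15.9) / 15.9 = 18.14/15.9 = 1.14 µM.

1.14 µM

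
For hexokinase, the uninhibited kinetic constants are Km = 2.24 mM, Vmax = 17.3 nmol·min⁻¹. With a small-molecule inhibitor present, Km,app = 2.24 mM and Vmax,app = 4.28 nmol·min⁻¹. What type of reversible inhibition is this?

noncompetitive

Vmax decreases (17.3 → 4.28 nmol·min⁻¹) while Km is unchanged — pure noncompetitive inhibition.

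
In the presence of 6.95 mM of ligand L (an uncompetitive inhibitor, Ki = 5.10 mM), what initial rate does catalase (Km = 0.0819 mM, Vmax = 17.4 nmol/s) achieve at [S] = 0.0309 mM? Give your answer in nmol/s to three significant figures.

α = 1 + [I]/Ki = 1 + 6.95/5.10 = 2.363.
For an uncompetitive inhibitor, both parameters are divided by α, giving Vmax/α and Km/α: Km,app = 0.0347 mM, Vmax,app = 7.36 nmol/s.
v = Vmax,app·[S]/(Km,app + [S]) = 7.36 × 0.0309/(0.0347 + 0.0309) = 3.47 nmol/s.

3.47 nmol/s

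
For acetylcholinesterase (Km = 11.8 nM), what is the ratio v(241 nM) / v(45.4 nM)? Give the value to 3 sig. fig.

Since Vmax cancels, v₂/v₁ = [S]₂(Km+[S]₁) / [S]₁(Km+[S]₂).
= 241×(11.8+45.4) / (45.4×(11.8+241)) = 13790/11480 = 1.20.

1.20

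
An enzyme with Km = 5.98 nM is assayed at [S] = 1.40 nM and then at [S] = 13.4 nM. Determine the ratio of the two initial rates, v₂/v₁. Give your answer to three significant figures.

3.64

The fractional saturations are [S]/(Km+[S]) = 1.40/7.380 = 0.1897 and 13.4/19.38 = 0.6914.
v₂/v₁ is just their ratio: 0.6914/0.1897 = 3.64.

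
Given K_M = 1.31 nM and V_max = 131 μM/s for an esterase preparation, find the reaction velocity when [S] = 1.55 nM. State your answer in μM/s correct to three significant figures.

71.0 μM/s

[S]/(Km+[S]) = 1.55/2.860 = 0.5420, the fractional saturation.
v = 0.5420 × Vmax = 0.5420 × 131 = 71.0 μM/s.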